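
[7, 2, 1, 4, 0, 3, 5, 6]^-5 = [7, 2, 1, 4, 0, 3, 5, 6]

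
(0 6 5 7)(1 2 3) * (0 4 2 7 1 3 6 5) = (0 5 1 7 4 2 6)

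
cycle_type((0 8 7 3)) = 4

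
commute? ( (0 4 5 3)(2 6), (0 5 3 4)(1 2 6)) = no: (0 4 5 3)(2 6)*(0 5 3 4)(1 2 6) = (1 2)(3 5 4), (0 5 3 4)(1 2 6)*(0 4 5 3)(2 6) = (0 3 5)(1 6)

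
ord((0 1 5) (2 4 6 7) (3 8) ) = 12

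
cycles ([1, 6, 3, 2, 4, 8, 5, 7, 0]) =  (0 1 6 5 8)(2 3)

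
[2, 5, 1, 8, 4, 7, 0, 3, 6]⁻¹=[6, 2, 0, 7, 4, 1, 8, 5, 3]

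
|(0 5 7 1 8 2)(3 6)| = 6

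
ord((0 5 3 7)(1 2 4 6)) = 4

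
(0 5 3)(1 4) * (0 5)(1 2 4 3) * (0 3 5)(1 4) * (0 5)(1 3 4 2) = (0 4 1)(2 3 5)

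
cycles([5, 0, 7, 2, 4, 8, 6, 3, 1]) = (0 5 8 1) (2 7 3) 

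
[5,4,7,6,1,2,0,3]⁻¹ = [6,4,5,7,1,0,3,2]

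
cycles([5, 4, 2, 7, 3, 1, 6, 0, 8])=(0 5 1 4 3 7)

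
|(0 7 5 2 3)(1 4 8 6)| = 20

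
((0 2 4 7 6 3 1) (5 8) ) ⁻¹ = (0 1 3 6 7 4 2) (5 8) 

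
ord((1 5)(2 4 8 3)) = 4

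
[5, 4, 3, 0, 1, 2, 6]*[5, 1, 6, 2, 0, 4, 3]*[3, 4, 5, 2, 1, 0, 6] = [1, 3, 5, 0, 4, 6, 2]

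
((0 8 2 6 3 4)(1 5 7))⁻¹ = (0 4 3 6 2 8)(1 7 5)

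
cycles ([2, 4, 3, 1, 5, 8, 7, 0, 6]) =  (0 2 3 1 4 5 8 6 7)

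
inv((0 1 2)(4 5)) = (0 2 1)(4 5)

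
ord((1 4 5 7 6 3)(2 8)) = 6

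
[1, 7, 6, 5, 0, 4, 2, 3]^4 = [5, 4, 2, 1, 3, 7, 6, 0]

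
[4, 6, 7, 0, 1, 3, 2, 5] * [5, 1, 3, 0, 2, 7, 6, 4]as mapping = [0→2, 1→6, 2→4, 3→5, 4→1, 5→0, 6→3, 7→7]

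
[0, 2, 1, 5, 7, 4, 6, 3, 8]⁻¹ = [0, 2, 1, 7, 5, 3, 6, 4, 8]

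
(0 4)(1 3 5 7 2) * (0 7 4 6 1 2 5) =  (0 6 1 3)(4 7 5)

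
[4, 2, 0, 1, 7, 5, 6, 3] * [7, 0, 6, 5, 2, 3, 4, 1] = [2, 6, 7, 0, 1, 3, 4, 5]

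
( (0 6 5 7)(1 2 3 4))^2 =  (0 5)(1 3)(2 4)(6 7)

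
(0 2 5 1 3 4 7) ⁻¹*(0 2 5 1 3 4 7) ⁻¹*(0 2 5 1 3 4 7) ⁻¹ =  (0 3 2 4 5 7 1) 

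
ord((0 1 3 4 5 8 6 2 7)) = 9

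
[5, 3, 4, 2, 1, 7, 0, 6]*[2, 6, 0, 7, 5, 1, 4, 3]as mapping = [0→1, 1→7, 2→5, 3→0, 4→6, 5→3, 6→2, 7→4]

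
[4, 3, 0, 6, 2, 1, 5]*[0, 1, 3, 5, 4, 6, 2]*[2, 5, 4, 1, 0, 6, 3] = [0, 6, 2, 4, 1, 5, 3]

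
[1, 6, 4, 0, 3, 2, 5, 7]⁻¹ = [3, 0, 5, 4, 2, 6, 1, 7]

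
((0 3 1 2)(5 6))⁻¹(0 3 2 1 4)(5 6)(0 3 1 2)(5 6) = (0 2 4 3 1)(5 6)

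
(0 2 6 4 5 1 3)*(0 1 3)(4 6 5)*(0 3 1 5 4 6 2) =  (1 3 5)(2 4 6)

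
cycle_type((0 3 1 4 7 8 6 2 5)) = 9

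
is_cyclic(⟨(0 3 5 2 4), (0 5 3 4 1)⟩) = no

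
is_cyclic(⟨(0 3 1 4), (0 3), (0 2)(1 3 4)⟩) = no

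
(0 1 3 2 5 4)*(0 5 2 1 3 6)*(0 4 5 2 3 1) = (0 1 6 4 2 3)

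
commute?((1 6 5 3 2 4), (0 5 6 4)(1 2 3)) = no:(1 6 5 3 2 4)*(0 5 6 4)(1 2 3) = (0 5 1 4 2), (0 5 6 4)(1 2 3)*(1 6 5 3 2 4) = (0 3 6 1 4)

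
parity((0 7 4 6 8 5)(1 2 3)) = odd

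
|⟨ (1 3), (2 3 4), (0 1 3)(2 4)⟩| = 120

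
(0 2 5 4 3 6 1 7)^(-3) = (0 6 5 7 3 2 1 4)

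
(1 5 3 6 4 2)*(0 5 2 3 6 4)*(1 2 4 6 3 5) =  (0 1 4 5 3 6)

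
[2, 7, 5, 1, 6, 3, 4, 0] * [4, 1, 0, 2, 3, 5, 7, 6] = [0, 6, 5, 1, 7, 2, 3, 4]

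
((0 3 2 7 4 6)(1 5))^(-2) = (0 4 2)(3 6 7)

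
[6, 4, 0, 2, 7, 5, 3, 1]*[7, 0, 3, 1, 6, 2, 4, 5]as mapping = [0→4, 1→6, 2→7, 3→3, 4→5, 5→2, 6→1, 7→0]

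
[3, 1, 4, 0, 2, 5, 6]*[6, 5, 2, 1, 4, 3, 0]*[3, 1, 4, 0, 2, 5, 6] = [1, 5, 2, 6, 4, 0, 3]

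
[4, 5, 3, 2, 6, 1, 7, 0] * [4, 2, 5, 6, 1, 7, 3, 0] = [1, 7, 6, 5, 3, 2, 0, 4]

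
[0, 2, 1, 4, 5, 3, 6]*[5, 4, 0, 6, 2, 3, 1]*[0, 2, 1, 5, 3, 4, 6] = [4, 0, 3, 1, 5, 6, 2]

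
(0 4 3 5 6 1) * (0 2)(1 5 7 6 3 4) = (0 1 2)(3 7 6 5)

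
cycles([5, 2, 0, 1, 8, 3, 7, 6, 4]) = (0 5 3 1 2)(4 8)(6 7)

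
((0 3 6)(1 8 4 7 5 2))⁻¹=(0 6 3)(1 2 5 7 4 8)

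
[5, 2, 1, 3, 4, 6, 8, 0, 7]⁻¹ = [7, 2, 1, 3, 4, 0, 5, 8, 6]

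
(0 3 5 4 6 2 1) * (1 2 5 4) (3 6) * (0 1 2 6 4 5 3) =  (0 4) (2 6 3 5) 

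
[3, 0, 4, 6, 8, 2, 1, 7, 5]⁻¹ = [1, 6, 5, 0, 2, 8, 3, 7, 4]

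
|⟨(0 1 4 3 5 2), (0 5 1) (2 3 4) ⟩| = 120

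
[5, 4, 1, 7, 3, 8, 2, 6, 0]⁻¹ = [8, 2, 6, 4, 1, 0, 7, 3, 5]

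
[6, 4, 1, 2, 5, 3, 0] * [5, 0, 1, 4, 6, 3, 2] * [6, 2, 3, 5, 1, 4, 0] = [3, 0, 6, 2, 5, 1, 4]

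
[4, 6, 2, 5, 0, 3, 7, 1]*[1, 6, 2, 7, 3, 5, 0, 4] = [3, 0, 2, 5, 1, 7, 4, 6]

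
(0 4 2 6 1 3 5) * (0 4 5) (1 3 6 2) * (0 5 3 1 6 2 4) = (0 3 5) (1 2 4 6) 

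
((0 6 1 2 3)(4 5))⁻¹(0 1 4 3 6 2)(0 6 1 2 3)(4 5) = (0 1 3 6 2 5)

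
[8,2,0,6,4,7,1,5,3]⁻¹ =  [2,6,1,8,4,7,3,5,0]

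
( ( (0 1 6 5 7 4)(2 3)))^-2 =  (0 7 6)(1 4 5)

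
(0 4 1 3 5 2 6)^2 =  (0 1 5 6 4 3 2)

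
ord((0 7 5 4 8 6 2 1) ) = 8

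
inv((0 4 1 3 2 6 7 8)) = (0 8 7 6 2 3 1 4)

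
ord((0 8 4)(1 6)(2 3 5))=6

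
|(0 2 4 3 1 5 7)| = 7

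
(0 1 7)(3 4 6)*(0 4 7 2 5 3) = (0 1 2 5 3 7 4 6)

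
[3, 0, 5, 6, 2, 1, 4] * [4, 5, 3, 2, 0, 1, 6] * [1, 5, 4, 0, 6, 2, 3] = [4, 6, 5, 3, 0, 2, 1]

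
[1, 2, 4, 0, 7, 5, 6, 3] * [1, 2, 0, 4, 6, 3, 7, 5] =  [2, 0, 6, 1, 5, 3, 7, 4]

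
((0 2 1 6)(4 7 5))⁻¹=(0 6 1 2)(4 5 7)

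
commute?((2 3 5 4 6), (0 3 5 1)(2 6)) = no:(2 3 5 4 6)*(0 3 5 1)(2 6) = (0 3 1)(2 5 4), (0 3 5 1)(2 6)*(2 3 5 4 6) = (0 5 1)(3 4 6)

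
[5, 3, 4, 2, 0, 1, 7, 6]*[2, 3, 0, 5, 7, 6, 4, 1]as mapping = [0→6, 1→5, 2→7, 3→0, 4→2, 5→3, 6→1, 7→4]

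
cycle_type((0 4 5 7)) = 4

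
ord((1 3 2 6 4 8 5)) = 7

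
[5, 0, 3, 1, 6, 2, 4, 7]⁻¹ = [1, 3, 5, 2, 6, 0, 4, 7]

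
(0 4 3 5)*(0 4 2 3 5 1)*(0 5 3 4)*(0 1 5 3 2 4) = (0 4 2)(1 3 5)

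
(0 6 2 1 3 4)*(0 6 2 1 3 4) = (0 2 3)(1 4 6)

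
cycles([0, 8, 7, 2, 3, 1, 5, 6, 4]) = (1 8 4 3 2 7 6 5)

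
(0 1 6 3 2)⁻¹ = (0 2 3 6 1)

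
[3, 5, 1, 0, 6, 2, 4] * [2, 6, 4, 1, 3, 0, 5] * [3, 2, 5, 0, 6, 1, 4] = [2, 3, 4, 5, 1, 6, 0]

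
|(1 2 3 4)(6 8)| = 4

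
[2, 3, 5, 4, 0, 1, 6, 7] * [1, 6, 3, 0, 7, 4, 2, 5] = [3, 0, 4, 7, 1, 6, 2, 5]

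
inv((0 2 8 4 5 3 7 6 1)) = (0 1 6 7 3 5 4 8 2)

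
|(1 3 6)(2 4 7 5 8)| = 15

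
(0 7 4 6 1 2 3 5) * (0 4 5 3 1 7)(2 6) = (1 6 7 5 4 2)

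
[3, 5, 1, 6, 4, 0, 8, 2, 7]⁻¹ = [5, 2, 7, 0, 4, 1, 3, 8, 6]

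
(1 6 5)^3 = ()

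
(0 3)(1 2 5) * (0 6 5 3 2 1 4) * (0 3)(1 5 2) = (0 1 5 4 3 6 2)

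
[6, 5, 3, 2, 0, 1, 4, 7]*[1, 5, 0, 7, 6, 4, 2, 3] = [2, 4, 7, 0, 1, 5, 6, 3]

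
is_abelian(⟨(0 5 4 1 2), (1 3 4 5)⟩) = no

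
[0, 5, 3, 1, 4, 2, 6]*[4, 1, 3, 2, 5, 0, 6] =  [4, 0, 2, 1, 5, 3, 6]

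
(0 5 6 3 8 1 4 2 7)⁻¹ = (0 7 2 4 1 8 3 6 5)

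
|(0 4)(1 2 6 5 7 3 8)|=14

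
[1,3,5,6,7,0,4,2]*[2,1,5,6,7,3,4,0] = [1,6,3,4,0,2,7,5]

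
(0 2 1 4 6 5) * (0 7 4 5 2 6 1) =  (0 6 2)(1 5 7 4)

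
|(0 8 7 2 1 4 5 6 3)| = 9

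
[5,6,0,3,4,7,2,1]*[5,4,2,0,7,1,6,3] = [1,6,5,0,7,3,2,4]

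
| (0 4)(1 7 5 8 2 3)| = 6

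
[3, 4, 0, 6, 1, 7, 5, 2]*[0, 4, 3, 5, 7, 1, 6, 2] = [5, 7, 0, 6, 4, 2, 1, 3]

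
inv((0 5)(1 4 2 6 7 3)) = (0 5)(1 3 7 6 2 4)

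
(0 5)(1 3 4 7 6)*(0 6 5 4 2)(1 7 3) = (0 4 3 2)(5 6 7)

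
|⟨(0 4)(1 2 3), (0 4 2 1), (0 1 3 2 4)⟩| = 120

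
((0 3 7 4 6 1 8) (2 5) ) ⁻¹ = (0 8 1 6 4 7 3) (2 5) 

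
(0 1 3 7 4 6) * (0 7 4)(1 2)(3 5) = (0 2 1 5 3 4 6 7)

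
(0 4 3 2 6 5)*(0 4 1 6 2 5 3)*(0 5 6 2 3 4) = (0 1 2 3 6 4 5)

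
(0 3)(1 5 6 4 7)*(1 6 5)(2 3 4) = (0 4 7 6 2 3)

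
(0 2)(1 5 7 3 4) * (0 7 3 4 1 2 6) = (0 6)(1 5 3)(2 7 4)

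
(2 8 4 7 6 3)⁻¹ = (2 3 6 7 4 8)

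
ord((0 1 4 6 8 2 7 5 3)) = 9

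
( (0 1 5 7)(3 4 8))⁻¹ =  (0 7 5 1)(3 8 4)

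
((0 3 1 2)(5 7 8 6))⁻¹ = (0 2 1 3)(5 6 8 7)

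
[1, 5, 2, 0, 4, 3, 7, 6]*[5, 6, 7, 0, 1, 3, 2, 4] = [6, 3, 7, 5, 1, 0, 4, 2]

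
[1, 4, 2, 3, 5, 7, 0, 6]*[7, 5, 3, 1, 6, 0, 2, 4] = [5, 6, 3, 1, 0, 4, 7, 2]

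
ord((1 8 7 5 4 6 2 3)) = 8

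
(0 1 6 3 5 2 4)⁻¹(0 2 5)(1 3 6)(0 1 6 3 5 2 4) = (1 4 2)(3 6 5)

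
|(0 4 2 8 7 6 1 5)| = 8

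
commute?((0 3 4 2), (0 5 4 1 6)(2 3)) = no:(0 3 4 2)*(0 5 4 1 6)(2 3) = (0 2 5 4 3 1 6), (0 5 4 1 6)(2 3)*(0 3 4 2) = (0 5 2 4 1 6 3)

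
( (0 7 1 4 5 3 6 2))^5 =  (0 3 1 2 5 7 6 4)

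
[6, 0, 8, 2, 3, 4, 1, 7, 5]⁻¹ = [1, 6, 3, 4, 5, 8, 0, 7, 2]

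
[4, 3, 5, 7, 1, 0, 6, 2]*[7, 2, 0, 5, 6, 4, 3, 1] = [6, 5, 4, 1, 2, 7, 3, 0]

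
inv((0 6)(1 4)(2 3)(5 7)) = (0 6)(1 4)(2 3)(5 7)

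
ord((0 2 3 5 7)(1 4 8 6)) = 20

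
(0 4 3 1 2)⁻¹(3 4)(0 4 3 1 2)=(1 3)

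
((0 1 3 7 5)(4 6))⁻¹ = (0 5 7 3 1)(4 6)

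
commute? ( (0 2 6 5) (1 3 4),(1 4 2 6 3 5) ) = no: (0 2 6 5) (1 3 4)*(1 4 2 6 3 5) = (0 6 1 5) (2 3),(1 4 2 6 3 5)*(0 2 6 5) (1 3 4) = (0 2 5 3) (4 6) 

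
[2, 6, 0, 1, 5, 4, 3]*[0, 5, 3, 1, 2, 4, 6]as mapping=[0→3, 1→6, 2→0, 3→5, 4→4, 5→2, 6→1]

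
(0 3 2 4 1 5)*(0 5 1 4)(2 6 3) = (0 2)(3 6)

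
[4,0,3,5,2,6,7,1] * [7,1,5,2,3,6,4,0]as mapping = [0→3,1→7,2→2,3→6,4→5,5→4,6→0,7→1]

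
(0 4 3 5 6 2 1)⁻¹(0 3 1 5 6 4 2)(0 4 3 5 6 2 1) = (0 6 2 3 1 4 5)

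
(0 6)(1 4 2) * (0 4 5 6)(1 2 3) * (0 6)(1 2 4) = (0 6 1 5)(2 4 3)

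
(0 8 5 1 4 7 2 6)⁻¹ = (0 6 2 7 4 1 5 8)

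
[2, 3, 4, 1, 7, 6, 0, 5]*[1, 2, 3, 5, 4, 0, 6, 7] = [3, 5, 4, 2, 7, 6, 1, 0]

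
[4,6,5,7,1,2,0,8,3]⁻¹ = [6,4,5,8,0,2,1,3,7]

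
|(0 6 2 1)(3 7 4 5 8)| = 20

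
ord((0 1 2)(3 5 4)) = 3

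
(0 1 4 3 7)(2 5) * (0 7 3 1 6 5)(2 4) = (0 6 5 4 1 2)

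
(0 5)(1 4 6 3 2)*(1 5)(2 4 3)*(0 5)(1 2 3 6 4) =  (0 2)(1 6 3)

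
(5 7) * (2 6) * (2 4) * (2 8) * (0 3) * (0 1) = (0 3 1)(2 6 4 8)(5 7)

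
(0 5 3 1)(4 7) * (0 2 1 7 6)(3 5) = (0 3 7 4 6)(1 2)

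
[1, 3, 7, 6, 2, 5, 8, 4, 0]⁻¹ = [8, 0, 4, 1, 7, 5, 3, 2, 6]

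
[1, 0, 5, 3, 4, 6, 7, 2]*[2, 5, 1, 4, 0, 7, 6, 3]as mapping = [0→5, 1→2, 2→7, 3→4, 4→0, 5→6, 6→3, 7→1]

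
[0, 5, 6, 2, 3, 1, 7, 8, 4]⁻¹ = [0, 5, 3, 4, 8, 1, 2, 6, 7]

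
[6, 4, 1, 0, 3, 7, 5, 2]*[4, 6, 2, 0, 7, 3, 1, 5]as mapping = [0→1, 1→7, 2→6, 3→4, 4→0, 5→5, 6→3, 7→2]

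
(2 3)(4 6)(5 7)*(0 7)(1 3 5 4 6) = (0 7 4 1 3 2 5)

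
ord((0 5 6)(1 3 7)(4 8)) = 6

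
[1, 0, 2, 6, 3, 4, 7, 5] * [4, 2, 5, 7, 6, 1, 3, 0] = [2, 4, 5, 3, 7, 6, 0, 1]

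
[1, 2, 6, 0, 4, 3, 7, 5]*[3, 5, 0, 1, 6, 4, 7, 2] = [5, 0, 7, 3, 6, 1, 2, 4]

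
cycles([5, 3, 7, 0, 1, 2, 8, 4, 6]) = (0 5 2 7 4 1 3)(6 8)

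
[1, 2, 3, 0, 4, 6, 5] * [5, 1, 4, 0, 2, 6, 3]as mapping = [0→1, 1→4, 2→0, 3→5, 4→2, 5→3, 6→6]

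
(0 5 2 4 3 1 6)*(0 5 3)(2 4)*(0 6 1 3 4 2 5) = (0 4 6)(2 5)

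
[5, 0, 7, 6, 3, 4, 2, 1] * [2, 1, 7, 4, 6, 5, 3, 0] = [5, 2, 0, 3, 4, 6, 7, 1] 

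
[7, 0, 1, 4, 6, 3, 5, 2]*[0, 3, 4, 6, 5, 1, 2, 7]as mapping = [0→7, 1→0, 2→3, 3→5, 4→2, 5→6, 6→1, 7→4]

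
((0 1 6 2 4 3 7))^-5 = (0 6 4 7 1 2 3)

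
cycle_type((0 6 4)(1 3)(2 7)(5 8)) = 2^3.3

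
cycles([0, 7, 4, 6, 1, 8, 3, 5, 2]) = (1 7 5 8 2 4)(3 6)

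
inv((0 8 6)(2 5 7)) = (0 6 8)(2 7 5)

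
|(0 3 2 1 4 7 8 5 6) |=9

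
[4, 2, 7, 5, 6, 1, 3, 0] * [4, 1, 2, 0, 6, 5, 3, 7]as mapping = [0→6, 1→2, 2→7, 3→5, 4→3, 5→1, 6→0, 7→4]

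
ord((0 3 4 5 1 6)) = 6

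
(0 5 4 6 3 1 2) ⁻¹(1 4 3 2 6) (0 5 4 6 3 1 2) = (0 3 2 6 1) 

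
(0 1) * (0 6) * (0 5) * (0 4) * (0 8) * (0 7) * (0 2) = (0 1 6 5 4 8 7 2)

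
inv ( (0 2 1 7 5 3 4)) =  (0 4 3 5 7 1 2)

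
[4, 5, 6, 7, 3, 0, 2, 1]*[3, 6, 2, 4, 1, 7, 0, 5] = [1, 7, 0, 5, 4, 3, 2, 6]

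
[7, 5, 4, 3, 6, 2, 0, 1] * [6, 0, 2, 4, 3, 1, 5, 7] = [7, 1, 3, 4, 5, 2, 6, 0]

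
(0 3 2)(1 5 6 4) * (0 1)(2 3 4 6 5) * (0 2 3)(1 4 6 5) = (0 6 5 1 3)(2 4)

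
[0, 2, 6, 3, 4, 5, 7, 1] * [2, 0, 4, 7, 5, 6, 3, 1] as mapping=[0→2, 1→4, 2→3, 3→7, 4→5, 5→6, 6→1, 7→0] 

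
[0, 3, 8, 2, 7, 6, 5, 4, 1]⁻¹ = [0, 8, 3, 1, 7, 6, 5, 4, 2]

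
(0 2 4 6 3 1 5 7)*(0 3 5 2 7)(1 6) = (0 7 3 6 5)(1 2 4)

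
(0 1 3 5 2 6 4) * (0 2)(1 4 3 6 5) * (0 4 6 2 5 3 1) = (0 6 1 2 3)(4 5)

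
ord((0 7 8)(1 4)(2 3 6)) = 6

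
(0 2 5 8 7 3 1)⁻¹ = (0 1 3 7 8 5 2)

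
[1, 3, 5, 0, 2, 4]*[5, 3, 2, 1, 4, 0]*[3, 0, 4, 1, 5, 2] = [1, 0, 3, 2, 4, 5]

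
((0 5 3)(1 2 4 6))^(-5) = (0 5 3)(1 6 4 2)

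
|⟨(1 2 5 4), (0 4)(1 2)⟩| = 20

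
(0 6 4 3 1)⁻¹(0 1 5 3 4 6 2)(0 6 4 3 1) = (0 5 1 3 4 2 6)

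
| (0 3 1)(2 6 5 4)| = 12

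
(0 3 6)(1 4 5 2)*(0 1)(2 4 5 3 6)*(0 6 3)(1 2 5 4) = (0 3 5 1 4)(2 6)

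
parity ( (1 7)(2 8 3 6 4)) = odd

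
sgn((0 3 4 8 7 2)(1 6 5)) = -1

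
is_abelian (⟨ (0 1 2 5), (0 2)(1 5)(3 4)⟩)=yes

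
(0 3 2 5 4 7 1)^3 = (0 5 1 2 7 3 4)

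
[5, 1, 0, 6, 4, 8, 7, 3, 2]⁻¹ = [2, 1, 8, 7, 4, 0, 3, 6, 5]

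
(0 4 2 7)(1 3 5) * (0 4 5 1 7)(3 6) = (0 5 7 4 2)(1 6 3)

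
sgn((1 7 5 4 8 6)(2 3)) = 1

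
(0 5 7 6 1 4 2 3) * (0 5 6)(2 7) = (0 6 1 4 7)(2 3 5)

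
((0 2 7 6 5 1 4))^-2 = (0 1 6 2 4 5 7)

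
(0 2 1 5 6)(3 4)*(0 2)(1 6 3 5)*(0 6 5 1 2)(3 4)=(0 6)(1 2 5 4)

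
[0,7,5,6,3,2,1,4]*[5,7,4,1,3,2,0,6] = [5,6,2,0,1,4,7,3]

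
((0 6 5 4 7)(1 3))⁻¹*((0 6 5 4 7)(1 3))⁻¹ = (0 4 6 7 5)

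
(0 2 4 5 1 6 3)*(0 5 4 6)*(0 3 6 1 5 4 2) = (1 3 4 2) 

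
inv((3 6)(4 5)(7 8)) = (3 6)(4 5)(7 8)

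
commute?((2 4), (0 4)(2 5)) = no:(2 4)*(0 4)(2 5) = (0 4 5 2), (0 4)(2 5)*(2 4) = (0 2 5 4)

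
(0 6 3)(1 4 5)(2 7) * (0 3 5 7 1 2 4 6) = (1 6 5 2)(4 7)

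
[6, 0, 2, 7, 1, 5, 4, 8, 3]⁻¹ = [1, 4, 2, 8, 6, 5, 0, 3, 7]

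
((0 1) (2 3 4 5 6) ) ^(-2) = (2 5 3 6 4) 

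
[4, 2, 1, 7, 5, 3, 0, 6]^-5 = [4, 2, 1, 7, 5, 3, 0, 6]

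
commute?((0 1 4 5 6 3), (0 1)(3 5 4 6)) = no:(0 1 4 5 6 3)*(0 1)(3 5 4 6) = (1 6 5 3), (0 1)(3 5 4 6)*(0 1 4 5 6 3) = (0 4 3 6)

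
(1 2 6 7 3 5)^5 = (1 5 3 7 6 2)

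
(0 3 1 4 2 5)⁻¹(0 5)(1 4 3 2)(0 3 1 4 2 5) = (0 3)(1 5 4 2)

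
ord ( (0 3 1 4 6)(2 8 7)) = 15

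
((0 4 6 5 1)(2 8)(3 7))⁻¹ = (0 1 5 6 4)(2 8)(3 7)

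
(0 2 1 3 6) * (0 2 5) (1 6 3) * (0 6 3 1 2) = (0 5 6) (1 2 3) 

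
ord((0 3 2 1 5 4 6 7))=8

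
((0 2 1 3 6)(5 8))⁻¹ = (0 6 3 1 2)(5 8)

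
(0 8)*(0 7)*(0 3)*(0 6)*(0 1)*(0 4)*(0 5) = (0 8 7 3 6 1 4 5) 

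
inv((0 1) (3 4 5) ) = (0 1) (3 5 4) 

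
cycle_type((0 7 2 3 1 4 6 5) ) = 8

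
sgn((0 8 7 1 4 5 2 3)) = -1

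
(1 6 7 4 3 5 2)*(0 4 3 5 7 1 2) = (0 4 5)(1 6)(3 7)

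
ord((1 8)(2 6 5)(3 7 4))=6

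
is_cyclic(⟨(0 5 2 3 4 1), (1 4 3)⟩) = no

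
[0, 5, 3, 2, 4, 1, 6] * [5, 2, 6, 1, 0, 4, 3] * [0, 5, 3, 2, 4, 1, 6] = [1, 4, 5, 6, 0, 3, 2]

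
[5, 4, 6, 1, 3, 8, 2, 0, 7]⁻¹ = [7, 3, 6, 4, 1, 0, 2, 8, 5]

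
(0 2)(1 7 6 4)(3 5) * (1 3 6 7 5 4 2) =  (0 1 5 6 2)(3 4)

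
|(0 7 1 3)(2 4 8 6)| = 4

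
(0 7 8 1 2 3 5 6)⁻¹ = (0 6 5 3 2 1 8 7)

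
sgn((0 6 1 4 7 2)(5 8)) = 1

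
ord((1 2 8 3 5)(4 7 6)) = 15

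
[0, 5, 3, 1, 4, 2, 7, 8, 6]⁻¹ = [0, 3, 5, 2, 4, 1, 8, 6, 7]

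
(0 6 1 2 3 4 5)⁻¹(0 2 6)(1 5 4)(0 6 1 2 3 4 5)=(0 5 2)(1 6 3)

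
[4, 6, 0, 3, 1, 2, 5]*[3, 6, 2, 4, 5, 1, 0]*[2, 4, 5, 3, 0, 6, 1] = [6, 2, 3, 0, 1, 5, 4]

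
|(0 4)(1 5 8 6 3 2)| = 6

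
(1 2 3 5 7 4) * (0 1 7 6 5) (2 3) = (0 1 3) (4 7) (5 6) 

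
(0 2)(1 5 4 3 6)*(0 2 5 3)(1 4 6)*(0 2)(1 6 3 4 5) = (0 1 4 2)(3 6 5)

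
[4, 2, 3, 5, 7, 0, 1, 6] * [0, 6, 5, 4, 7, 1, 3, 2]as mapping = [0→7, 1→5, 2→4, 3→1, 4→2, 5→0, 6→6, 7→3]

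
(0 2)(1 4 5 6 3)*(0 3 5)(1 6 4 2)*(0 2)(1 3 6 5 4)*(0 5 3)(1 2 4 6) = (1 5 2)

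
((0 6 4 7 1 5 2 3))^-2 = (0 2 1 4)(3 5 7 6)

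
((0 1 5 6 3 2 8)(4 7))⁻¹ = (0 8 2 3 6 5 1)(4 7)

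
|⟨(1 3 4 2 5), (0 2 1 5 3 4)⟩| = 720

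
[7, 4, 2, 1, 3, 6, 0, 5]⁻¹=[6, 3, 2, 4, 1, 7, 5, 0]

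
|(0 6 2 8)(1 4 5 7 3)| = 20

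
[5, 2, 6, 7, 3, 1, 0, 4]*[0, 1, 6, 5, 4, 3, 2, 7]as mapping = [0→3, 1→6, 2→2, 3→7, 4→5, 5→1, 6→0, 7→4]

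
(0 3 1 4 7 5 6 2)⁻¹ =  (0 2 6 5 7 4 1 3)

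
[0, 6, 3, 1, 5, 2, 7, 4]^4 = [0, 5, 7, 4, 1, 6, 2, 3]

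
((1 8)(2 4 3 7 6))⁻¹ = (1 8)(2 6 7 3 4)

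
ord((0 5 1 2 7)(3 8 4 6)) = 20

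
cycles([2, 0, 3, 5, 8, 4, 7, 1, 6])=(0 2 3 5 4 8 6 7 1)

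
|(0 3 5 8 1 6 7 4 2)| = 9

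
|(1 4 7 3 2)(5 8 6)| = 15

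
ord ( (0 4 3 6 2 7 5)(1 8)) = 14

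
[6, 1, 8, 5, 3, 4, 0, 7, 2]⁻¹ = [6, 1, 8, 4, 5, 3, 0, 7, 2]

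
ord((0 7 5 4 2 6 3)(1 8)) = 14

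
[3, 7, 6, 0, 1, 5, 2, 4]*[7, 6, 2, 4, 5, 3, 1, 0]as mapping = [0→4, 1→0, 2→1, 3→7, 4→6, 5→3, 6→2, 7→5]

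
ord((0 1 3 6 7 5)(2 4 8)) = 6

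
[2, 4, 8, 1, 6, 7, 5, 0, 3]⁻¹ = [7, 3, 0, 8, 1, 6, 4, 5, 2]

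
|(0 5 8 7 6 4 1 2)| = 8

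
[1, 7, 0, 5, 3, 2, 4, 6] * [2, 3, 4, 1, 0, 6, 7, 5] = [3, 5, 2, 6, 1, 4, 0, 7]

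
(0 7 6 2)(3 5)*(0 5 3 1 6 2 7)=(1 6 7 2 5)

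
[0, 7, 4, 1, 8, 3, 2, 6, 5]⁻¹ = [0, 3, 6, 5, 2, 8, 7, 1, 4]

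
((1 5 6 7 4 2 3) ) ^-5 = (1 6 4 3 5 7 2) 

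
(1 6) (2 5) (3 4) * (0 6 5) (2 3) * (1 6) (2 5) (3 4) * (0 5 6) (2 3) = (0 1 3 2 5 4 6) 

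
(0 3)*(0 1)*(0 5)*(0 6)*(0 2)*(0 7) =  (0 3 1 5 6 2 7)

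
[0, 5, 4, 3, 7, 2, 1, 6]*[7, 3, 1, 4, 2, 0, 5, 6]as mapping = [0→7, 1→0, 2→2, 3→4, 4→6, 5→1, 6→3, 7→5]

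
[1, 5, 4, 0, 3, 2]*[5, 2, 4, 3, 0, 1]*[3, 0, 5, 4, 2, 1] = [5, 0, 3, 1, 4, 2]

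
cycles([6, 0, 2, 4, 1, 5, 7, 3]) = (0 6 7 3 4 1)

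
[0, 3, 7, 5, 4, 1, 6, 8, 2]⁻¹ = [0, 5, 8, 1, 4, 3, 6, 2, 7]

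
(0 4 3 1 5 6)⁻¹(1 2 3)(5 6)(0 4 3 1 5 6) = (0 6)(1 5 2)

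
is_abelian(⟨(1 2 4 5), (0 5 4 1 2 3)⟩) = no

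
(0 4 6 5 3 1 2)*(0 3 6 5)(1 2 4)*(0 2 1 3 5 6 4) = (0 3 1)(2 5 4 6)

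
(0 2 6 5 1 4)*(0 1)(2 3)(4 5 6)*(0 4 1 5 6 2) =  (0 3)(1 6 2)(4 5)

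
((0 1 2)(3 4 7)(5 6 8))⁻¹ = (0 2 1)(3 7 4)(5 8 6)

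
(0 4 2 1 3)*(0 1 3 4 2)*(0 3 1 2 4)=(0 4 3 2 1)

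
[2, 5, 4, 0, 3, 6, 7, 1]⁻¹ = [3, 7, 0, 4, 2, 1, 5, 6]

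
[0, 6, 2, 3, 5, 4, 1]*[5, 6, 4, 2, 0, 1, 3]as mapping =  [0→5, 1→3, 2→4, 3→2, 4→1, 5→0, 6→6]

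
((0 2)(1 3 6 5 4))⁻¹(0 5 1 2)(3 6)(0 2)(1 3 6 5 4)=(0 2 4 3)(5 6)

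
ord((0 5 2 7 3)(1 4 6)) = 15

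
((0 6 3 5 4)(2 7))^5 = (2 7)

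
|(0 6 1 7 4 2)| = 6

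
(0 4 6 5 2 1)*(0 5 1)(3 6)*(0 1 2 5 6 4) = (1 6 2)(3 4)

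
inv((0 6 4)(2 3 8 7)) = (0 4 6)(2 7 8 3)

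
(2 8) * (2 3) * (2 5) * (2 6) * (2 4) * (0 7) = (0 7)(2 8 3 5 6 4)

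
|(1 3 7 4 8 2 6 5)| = 8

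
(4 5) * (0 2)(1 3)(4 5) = (0 2)(1 3)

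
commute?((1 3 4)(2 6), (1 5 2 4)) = no:(1 3 4)(2 6)*(1 5 2 4) = (1 3)(2 6 4 5), (1 5 2 4)*(1 3 4)(2 6) = (1 5 6 2)(3 4)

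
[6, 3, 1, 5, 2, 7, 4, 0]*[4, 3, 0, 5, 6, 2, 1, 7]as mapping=[0→1, 1→5, 2→3, 3→2, 4→0, 5→7, 6→6, 7→4]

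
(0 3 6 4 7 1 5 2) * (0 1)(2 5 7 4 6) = (0 3 2 1 7)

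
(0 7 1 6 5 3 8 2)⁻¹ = (0 2 8 3 5 6 1 7)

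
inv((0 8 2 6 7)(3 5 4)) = (0 7 6 2 8)(3 4 5)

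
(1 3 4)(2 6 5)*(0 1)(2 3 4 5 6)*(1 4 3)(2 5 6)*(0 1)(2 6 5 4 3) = (0 3 5)(1 2 4)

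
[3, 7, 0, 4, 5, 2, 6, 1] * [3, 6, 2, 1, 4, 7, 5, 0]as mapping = [0→1, 1→0, 2→3, 3→4, 4→7, 5→2, 6→5, 7→6]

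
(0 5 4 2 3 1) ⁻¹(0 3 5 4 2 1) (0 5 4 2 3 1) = (0 5 1 4 2 3) 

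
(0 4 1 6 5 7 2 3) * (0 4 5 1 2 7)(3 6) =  (0 5)(1 3 4 2 6)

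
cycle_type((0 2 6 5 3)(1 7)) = 2.5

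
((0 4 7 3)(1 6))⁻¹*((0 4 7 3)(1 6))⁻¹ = (0 7)(3 4)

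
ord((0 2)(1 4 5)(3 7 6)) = 6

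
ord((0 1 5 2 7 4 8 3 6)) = 9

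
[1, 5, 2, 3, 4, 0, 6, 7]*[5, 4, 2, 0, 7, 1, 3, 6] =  [4, 1, 2, 0, 7, 5, 3, 6]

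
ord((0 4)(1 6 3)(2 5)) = 6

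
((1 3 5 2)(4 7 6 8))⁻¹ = (1 2 5 3)(4 8 6 7)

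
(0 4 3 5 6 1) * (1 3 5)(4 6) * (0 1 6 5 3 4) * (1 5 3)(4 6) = (0 3 4 1 5)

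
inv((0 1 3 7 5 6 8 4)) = (0 4 8 6 5 7 3 1)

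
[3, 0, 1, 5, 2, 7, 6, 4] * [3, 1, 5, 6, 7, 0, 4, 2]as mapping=[0→6, 1→3, 2→1, 3→0, 4→5, 5→2, 6→4, 7→7]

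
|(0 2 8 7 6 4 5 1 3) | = 9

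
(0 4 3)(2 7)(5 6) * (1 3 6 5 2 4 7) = (0 7 4 6 2 1 3)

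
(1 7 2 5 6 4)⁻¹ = (1 4 6 5 2 7)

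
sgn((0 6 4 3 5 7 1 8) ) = -1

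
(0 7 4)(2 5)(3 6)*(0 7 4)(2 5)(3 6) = (0 4 7)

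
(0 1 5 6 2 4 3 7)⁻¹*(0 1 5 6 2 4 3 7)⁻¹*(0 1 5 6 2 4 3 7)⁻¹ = (0 4 5 7 2 1 3 6)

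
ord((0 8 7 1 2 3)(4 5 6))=6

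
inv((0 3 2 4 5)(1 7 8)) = (0 5 4 2 3)(1 8 7)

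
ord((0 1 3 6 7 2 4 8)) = 8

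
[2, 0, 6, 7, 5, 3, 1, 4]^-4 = [0, 1, 2, 3, 4, 5, 6, 7]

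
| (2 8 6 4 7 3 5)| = 7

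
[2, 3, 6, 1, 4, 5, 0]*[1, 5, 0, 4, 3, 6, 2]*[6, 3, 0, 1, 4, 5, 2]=[6, 4, 0, 5, 1, 2, 3]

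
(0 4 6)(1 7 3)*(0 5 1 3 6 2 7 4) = (1 4 2 7 6 5)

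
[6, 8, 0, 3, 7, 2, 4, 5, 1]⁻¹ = [2, 8, 5, 3, 6, 7, 0, 4, 1]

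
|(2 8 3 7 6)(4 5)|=10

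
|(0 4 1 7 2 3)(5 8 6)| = 6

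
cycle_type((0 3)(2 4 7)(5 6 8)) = 2.3^2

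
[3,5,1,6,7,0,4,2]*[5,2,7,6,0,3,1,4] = [6,3,2,1,4,5,0,7]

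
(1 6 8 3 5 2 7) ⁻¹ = (1 7 2 5 3 8 6) 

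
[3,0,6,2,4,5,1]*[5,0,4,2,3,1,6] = [2,5,6,4,3,1,0]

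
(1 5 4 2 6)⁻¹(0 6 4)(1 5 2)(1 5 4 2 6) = (0 1 2)(4 6 5)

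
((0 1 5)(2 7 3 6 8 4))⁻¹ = (0 5 1)(2 4 8 6 3 7)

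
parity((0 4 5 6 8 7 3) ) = even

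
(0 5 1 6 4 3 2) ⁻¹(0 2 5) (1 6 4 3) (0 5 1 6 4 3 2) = (0 1 5) (2 6 4 3) 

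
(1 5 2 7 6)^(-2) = (1 7 5 6 2)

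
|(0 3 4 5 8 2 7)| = 7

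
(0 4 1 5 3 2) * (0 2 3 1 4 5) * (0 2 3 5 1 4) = (0 1 2 3 5 4)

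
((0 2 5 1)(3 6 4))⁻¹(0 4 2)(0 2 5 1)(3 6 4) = (2 3 5)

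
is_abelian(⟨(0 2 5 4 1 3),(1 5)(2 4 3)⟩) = no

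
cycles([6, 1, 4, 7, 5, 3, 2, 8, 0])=(0 6 2 4 5 3 7 8)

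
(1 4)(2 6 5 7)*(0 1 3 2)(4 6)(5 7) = (0 1 6 7)(2 4 3)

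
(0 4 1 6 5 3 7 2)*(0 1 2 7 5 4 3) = (0 3 5)(1 6 4 2)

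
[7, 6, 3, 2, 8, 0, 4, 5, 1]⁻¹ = [5, 8, 3, 2, 6, 7, 1, 0, 4]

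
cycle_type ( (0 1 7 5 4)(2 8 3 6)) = 4.5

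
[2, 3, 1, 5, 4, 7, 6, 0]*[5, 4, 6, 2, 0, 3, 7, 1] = [6, 2, 4, 3, 0, 1, 7, 5]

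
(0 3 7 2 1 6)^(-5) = (0 3 7 2 1 6)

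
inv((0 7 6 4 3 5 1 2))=(0 2 1 5 3 4 6 7)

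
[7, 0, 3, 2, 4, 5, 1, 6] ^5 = [7, 0, 3, 2, 4, 5, 1, 6] 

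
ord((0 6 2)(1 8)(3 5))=6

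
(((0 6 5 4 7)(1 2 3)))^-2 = (0 4 6 7 5)(1 2 3)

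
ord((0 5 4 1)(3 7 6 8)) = 4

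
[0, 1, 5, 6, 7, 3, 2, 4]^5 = [0, 1, 5, 6, 7, 3, 2, 4]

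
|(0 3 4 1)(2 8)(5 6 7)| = 12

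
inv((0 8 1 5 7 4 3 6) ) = (0 6 3 4 7 5 1 8) 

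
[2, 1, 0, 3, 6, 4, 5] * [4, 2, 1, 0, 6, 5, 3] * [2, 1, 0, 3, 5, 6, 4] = [1, 0, 5, 2, 3, 4, 6]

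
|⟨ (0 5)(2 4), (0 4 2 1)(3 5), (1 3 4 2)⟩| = 720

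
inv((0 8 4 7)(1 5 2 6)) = (0 7 4 8)(1 6 2 5)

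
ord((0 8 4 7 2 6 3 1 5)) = 9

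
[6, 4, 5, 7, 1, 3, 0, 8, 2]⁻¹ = [6, 4, 8, 5, 1, 2, 0, 3, 7]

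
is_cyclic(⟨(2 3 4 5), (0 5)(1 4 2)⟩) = no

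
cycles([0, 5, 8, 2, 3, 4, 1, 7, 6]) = (1 5 4 3 2 8 6)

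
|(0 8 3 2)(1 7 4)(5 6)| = 12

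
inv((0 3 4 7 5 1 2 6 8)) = (0 8 6 2 1 5 7 4 3)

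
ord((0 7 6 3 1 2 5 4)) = 8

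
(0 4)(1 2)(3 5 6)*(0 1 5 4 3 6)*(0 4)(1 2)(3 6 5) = (0 6 5 4 2 3)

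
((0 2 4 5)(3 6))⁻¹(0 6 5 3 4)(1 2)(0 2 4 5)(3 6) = (0 6 5 2 3)(1 4)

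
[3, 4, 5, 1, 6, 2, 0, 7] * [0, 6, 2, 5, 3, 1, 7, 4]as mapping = [0→5, 1→3, 2→1, 3→6, 4→7, 5→2, 6→0, 7→4]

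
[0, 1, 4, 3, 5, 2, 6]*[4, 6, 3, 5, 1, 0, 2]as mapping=[0→4, 1→6, 2→1, 3→5, 4→0, 5→3, 6→2]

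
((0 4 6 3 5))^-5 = ()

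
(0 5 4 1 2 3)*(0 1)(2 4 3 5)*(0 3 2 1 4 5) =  (0 1 5 2)(3 4)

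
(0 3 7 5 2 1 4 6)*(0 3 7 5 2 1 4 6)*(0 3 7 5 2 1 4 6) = (0 5 4 3 2 6 7 1)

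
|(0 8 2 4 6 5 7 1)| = 8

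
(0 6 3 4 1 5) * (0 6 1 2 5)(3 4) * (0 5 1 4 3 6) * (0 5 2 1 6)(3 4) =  (0 3)(1 2 6 4)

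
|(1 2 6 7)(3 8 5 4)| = 4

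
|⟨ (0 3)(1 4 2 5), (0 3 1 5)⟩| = 720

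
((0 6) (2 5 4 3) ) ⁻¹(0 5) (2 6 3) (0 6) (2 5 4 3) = (0 2 5) (4 6) 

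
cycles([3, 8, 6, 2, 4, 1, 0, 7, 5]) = (0 3 2 6)(1 8 5)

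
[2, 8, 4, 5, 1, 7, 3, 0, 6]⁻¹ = [7, 4, 0, 6, 2, 3, 8, 5, 1]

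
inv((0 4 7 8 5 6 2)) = (0 2 6 5 8 7 4)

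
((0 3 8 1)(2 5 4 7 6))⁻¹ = (0 1 8 3)(2 6 7 4 5)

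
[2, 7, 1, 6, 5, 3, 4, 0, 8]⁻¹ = [7, 2, 0, 5, 6, 4, 3, 1, 8]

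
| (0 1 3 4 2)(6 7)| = 10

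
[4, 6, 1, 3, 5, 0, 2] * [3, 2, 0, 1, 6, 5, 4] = [6, 4, 2, 1, 5, 3, 0]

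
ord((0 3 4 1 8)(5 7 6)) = 15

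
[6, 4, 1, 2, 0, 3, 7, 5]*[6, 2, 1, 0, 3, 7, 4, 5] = [4, 3, 2, 1, 6, 0, 5, 7]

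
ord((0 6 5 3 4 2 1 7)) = 8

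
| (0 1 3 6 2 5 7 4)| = 8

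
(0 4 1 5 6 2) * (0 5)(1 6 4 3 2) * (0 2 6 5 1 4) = (0 3 6 4 5)(1 2)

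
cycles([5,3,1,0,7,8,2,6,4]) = (0 5 8 4 7 6 2 1 3)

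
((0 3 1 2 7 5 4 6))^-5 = (0 2 4 3 7 6 1 5)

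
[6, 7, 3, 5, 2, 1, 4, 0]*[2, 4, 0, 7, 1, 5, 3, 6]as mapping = [0→3, 1→6, 2→7, 3→5, 4→0, 5→4, 6→1, 7→2]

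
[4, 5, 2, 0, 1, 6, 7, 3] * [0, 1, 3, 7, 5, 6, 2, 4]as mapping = [0→5, 1→6, 2→3, 3→0, 4→1, 5→2, 6→4, 7→7]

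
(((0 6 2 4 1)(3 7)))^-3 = (0 2 1 6 4)(3 7)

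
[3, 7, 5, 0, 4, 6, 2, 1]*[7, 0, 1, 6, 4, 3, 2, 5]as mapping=[0→6, 1→5, 2→3, 3→7, 4→4, 5→2, 6→1, 7→0]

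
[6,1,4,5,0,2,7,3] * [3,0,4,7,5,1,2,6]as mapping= [0→2,1→0,2→5,3→1,4→3,5→4,6→6,7→7]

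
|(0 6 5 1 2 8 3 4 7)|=9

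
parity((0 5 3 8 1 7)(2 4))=even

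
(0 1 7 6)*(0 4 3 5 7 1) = (3 5 7 6 4)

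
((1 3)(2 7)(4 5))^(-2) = ()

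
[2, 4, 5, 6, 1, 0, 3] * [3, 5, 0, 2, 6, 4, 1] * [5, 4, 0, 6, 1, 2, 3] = [5, 3, 1, 4, 2, 6, 0]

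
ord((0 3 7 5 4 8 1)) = 7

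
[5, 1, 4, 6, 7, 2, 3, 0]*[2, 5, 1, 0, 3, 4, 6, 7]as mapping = [0→4, 1→5, 2→3, 3→6, 4→7, 5→1, 6→0, 7→2]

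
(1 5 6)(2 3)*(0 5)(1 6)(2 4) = (0 5 1)(2 3 4)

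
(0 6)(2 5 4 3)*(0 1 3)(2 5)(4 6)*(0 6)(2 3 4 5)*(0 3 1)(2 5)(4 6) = (0 2 1 6)(3 5)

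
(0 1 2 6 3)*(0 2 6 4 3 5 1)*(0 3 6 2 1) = (0 3 1 2 4 6 5)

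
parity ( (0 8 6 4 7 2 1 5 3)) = even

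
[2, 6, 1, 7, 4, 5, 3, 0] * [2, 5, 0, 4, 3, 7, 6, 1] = [0, 6, 5, 1, 3, 7, 4, 2]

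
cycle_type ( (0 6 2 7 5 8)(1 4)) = 2.6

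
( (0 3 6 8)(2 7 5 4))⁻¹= (0 8 6 3)(2 4 5 7)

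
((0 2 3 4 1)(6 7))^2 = (0 3 1 2 4)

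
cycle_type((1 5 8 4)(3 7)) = 2.4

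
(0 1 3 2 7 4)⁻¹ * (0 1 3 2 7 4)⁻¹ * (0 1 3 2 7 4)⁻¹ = (0 2)(1 7)(3 4)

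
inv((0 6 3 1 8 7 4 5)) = (0 5 4 7 8 1 3 6)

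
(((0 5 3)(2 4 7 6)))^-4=(0 3 5)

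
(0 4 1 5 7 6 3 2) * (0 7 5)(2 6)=(0 4 1)(2 7)(3 6)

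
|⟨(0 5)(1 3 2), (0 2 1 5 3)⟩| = 120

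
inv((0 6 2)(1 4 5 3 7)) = (0 2 6)(1 7 3 5 4)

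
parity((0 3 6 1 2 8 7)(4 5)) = odd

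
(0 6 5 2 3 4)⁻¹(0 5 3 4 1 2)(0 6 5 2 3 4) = (0 1 3 6 2 4)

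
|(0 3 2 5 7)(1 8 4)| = 15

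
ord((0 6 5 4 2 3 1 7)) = 8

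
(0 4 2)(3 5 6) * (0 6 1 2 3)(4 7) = (0 7 4 3 5 1 2 6)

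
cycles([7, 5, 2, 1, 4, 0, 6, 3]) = (0 7 3 1 5)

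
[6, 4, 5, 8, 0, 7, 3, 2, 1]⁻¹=[4, 8, 7, 6, 1, 2, 0, 5, 3]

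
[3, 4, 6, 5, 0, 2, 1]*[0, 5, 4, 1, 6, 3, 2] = [1, 6, 2, 3, 0, 4, 5]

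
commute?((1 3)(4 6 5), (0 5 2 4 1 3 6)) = no:(1 3)(4 6 5)*(0 5 2 4 1 3 6) = (0 5 1 6 2 4), (0 5 2 4 1 3 6)*(1 3)(4 6 5) = (0 4 3 5 2 6)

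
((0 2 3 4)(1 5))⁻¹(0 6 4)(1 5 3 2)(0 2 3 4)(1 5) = (0 2 6)(1 4 3 5)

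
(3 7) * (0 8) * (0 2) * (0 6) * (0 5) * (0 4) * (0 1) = (0 8 2 6 5 4 1)(3 7)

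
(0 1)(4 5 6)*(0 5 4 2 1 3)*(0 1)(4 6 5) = (0 3 1 4 6 2)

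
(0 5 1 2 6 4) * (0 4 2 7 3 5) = (1 7 3 5) (2 6) 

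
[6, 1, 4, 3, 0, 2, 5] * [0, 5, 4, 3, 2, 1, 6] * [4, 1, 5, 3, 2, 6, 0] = [0, 6, 5, 3, 4, 2, 1]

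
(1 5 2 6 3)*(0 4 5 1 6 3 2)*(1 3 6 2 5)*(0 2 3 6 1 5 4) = (1 6 4 5 2)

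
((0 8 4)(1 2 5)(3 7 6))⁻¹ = (0 4 8)(1 5 2)(3 6 7)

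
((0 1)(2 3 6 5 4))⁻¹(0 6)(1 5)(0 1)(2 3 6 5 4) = (0 4)(1 5)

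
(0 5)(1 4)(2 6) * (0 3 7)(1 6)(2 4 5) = (0 2 1 5 3 7)(4 6)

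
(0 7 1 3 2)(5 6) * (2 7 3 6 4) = (0 3 7 1 6 5 4 2)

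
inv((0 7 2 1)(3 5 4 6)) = (0 1 2 7)(3 6 4 5)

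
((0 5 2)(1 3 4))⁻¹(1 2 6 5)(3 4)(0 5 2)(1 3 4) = (0 6 2 3)(1 4)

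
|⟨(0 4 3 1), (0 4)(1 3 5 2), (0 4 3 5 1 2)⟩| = 720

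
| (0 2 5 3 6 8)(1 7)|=6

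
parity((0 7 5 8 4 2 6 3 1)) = even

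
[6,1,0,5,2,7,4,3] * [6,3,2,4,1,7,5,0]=[5,3,6,7,2,0,1,4]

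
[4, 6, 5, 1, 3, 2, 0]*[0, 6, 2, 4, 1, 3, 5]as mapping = [0→1, 1→5, 2→3, 3→6, 4→4, 5→2, 6→0]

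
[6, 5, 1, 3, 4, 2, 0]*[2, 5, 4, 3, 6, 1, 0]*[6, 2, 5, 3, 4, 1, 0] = [6, 2, 1, 3, 0, 4, 5] 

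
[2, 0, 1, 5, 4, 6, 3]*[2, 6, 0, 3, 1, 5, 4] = [0, 2, 6, 5, 1, 4, 3]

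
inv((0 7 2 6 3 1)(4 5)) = (0 1 3 6 2 7)(4 5)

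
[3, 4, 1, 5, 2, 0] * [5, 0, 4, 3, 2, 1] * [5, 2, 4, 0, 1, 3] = [0, 4, 5, 2, 1, 3]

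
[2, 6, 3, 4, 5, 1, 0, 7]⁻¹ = [6, 5, 0, 2, 3, 4, 1, 7]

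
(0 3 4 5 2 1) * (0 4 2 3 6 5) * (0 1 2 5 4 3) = (0 6 4 1 3 5)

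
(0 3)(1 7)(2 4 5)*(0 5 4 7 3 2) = (0 2 7 1 3 5)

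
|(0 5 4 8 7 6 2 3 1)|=9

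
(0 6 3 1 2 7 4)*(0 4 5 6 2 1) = (0 2 7 5 6 3)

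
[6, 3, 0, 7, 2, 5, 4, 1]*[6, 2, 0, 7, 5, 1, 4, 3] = [4, 7, 6, 3, 0, 1, 5, 2]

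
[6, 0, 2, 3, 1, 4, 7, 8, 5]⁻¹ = [1, 4, 2, 3, 5, 8, 0, 6, 7]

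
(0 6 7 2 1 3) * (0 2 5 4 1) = (0 6 7 5 4 1 3 2)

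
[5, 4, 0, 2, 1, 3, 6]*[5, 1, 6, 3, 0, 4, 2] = [4, 0, 5, 6, 1, 3, 2]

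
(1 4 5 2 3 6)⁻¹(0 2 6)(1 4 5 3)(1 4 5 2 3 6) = (0 3 1)(2 6 4 5)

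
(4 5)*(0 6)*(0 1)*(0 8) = (0 6 1 8)(4 5)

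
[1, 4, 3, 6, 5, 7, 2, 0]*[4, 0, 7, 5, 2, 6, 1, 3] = [0, 2, 5, 1, 6, 3, 7, 4]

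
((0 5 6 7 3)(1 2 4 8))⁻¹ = (0 3 7 6 5)(1 8 4 2)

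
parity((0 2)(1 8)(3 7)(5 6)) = even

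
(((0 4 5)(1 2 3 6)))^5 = (0 5 4)(1 2 3 6)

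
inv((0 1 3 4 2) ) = (0 2 4 3 1) 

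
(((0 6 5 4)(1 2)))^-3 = (0 6 5 4)(1 2)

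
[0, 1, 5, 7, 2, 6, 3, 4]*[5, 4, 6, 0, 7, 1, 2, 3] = [5, 4, 1, 3, 6, 2, 0, 7]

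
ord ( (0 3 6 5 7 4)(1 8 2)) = 6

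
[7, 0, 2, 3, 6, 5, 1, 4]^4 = [1, 6, 2, 3, 7, 5, 4, 0]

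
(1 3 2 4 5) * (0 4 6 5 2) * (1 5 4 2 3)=(0 2 6 4 3)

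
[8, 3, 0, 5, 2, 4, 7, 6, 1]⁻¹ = [2, 8, 4, 1, 5, 3, 7, 6, 0]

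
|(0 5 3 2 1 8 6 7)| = 8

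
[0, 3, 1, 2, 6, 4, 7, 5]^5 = [0, 2, 3, 1, 6, 4, 7, 5]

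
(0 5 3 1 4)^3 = (0 1 5 4 3)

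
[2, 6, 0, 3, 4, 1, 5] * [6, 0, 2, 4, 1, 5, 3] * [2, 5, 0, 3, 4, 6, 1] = [0, 3, 1, 4, 5, 2, 6]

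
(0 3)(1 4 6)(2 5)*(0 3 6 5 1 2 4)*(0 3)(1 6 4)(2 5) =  (0 4 2 6 5 1 3)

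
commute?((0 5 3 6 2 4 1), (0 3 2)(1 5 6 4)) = no:(0 5 3 6 2 4 1) * (0 3 2)(1 5 6 4) = (0 6)(1 3 4 5 2), (0 3 2)(1 5 6 4) * (0 5 3 6 2 4 1) = (0 6 1 3 4)(2 5)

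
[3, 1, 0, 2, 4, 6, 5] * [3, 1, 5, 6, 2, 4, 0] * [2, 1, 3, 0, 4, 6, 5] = [5, 1, 0, 6, 3, 2, 4]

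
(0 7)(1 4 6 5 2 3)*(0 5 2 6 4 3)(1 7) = (0 1 3 7 5 6 2)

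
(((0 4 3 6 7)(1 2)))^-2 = (0 6 4 7 3)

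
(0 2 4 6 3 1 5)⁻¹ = (0 5 1 3 6 4 2)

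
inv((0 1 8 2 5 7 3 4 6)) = (0 6 4 3 7 5 2 8 1)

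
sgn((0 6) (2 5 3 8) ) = 1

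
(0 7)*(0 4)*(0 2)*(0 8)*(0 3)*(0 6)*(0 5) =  (0 7 4 2 8 3 6 5)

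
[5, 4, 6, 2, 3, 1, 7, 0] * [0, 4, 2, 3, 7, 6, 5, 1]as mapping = [0→6, 1→7, 2→5, 3→2, 4→3, 5→4, 6→1, 7→0]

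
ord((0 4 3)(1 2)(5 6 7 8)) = 12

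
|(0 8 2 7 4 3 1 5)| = 8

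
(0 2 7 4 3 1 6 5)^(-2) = (0 6 3 7)(1 4 2 5)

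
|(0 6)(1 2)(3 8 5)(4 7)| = 6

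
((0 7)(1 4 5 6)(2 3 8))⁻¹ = (0 7)(1 6 5 4)(2 8 3)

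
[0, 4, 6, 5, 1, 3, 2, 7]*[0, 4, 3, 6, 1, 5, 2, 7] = [0, 1, 2, 5, 4, 6, 3, 7]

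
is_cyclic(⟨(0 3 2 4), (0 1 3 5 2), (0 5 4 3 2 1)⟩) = no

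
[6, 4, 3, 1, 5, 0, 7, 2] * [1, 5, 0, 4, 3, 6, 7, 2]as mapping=[0→7, 1→3, 2→4, 3→5, 4→6, 5→1, 6→2, 7→0]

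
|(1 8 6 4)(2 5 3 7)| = 4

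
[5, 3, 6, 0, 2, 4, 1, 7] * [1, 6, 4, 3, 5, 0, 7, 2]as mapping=[0→0, 1→3, 2→7, 3→1, 4→4, 5→5, 6→6, 7→2]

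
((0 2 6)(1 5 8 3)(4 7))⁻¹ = (0 6 2)(1 3 8 5)(4 7)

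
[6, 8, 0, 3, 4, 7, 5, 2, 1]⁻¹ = [2, 8, 7, 3, 4, 6, 0, 5, 1]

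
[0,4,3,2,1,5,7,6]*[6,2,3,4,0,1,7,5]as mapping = [0→6,1→0,2→4,3→3,4→2,5→1,6→5,7→7]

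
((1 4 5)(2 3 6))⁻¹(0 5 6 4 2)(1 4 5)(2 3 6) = (0 1 2 5 3)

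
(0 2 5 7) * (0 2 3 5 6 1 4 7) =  (0 3 5)(1 4 7 2 6)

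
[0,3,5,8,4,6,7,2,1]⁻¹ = [0,8,7,1,4,2,5,6,3]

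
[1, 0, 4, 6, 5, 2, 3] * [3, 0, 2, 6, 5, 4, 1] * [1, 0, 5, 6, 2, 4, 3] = [1, 6, 4, 0, 2, 5, 3]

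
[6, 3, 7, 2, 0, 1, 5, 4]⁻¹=[4, 5, 3, 1, 7, 6, 0, 2]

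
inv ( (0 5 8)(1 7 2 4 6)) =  (0 8 5)(1 6 4 2 7)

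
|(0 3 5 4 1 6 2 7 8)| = 9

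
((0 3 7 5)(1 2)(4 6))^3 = (0 5 7 3)(1 2)(4 6)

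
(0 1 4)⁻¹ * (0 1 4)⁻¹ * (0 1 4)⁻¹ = ()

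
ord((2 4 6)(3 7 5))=3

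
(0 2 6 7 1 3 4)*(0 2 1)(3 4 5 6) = (0 1 4 2 3 5 6 7)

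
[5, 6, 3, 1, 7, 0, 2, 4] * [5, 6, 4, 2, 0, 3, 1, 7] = [3, 1, 2, 6, 7, 5, 4, 0]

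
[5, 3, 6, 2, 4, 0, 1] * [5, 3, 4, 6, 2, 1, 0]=[1, 6, 0, 4, 2, 5, 3]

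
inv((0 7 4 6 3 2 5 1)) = (0 1 5 2 3 6 4 7)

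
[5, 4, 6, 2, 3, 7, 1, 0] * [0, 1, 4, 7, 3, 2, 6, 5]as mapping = [0→2, 1→3, 2→6, 3→4, 4→7, 5→5, 6→1, 7→0]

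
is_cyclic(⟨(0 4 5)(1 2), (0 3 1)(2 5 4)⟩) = no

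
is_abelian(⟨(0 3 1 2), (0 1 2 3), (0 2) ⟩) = no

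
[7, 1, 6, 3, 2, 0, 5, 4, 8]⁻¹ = [5, 1, 4, 3, 7, 6, 2, 0, 8]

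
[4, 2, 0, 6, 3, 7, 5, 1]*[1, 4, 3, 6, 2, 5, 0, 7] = [2, 3, 1, 0, 6, 7, 5, 4]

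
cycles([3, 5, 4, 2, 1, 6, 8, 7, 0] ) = (0 3 2 4 1 5 6 8)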